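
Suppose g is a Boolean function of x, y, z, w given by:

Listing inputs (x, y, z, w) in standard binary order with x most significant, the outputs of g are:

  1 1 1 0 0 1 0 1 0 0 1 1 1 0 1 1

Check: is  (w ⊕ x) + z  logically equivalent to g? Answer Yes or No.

No

Check the formula against g row by row:
  x=0, y=0, z=0, w=0: formula gives 0, but g = 1 ✗
Since they disagree at (0,0,0,0), the expression is not a correct formula for g.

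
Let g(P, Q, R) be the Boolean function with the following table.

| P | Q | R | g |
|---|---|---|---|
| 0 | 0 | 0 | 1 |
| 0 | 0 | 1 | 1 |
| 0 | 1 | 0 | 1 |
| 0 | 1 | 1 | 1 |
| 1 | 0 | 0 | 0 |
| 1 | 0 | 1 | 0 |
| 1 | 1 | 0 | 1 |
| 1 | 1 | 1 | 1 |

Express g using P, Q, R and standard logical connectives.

g(P, Q, R) = not (((P and not Q) and not R) or ((P and not Q) and R))

There are just 2 zero rows: (1,0,0), (1,0,1). Their minterms are P·¬Q·¬R, P·¬Q·R; the OR of those covers precisely the 0-outputs, and negating it yields g.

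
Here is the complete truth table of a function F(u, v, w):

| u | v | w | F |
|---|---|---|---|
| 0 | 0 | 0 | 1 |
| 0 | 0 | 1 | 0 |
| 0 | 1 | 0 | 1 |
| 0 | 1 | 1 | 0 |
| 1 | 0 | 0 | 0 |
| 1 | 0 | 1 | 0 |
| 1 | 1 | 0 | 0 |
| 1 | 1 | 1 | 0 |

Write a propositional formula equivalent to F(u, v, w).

The 1-rows are (0,0,0), (0,1,0). Each contributes one minterm — ¬u·¬v·¬w; ¬u·v·¬w — and their disjunction is a sum-of-products form of F.

F(u, v, w) = ((¬u ∧ ¬v) ∧ ¬w) ∨ ((¬u ∧ v) ∧ ¬w)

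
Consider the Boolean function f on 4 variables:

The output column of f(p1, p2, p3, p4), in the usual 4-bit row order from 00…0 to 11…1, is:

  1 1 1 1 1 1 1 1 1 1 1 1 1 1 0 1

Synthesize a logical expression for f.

f(p1, p2, p3, p4) = not (((p1 and p2) and p3) and not p4)

Only row (1,1,1,0) gives 0. So f is 1 everywhere except there — the complement of the minterm p1·p2·p3·¬p4.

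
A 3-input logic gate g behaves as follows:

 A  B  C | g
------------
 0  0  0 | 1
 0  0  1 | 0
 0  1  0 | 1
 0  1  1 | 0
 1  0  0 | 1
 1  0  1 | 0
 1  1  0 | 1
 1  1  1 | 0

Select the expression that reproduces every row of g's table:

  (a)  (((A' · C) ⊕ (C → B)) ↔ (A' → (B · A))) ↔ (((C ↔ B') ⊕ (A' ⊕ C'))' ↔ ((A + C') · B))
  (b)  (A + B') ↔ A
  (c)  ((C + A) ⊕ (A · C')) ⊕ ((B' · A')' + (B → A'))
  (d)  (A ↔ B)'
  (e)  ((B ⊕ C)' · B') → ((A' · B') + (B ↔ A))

(a) disagrees with g on (0,0,1) (formula → 1, table → 0); rule it out.
(b) disagrees with g on (0,0,0) (formula → 0, table → 1); rule it out.
(d) disagrees with g on (0,0,0) (formula → 0, table → 1); rule it out.
(e) disagrees with g on (0,0,1) (formula → 1, table → 0); rule it out.
That leaves (c). Evaluating it on every row reproduces the table of g exactly.

c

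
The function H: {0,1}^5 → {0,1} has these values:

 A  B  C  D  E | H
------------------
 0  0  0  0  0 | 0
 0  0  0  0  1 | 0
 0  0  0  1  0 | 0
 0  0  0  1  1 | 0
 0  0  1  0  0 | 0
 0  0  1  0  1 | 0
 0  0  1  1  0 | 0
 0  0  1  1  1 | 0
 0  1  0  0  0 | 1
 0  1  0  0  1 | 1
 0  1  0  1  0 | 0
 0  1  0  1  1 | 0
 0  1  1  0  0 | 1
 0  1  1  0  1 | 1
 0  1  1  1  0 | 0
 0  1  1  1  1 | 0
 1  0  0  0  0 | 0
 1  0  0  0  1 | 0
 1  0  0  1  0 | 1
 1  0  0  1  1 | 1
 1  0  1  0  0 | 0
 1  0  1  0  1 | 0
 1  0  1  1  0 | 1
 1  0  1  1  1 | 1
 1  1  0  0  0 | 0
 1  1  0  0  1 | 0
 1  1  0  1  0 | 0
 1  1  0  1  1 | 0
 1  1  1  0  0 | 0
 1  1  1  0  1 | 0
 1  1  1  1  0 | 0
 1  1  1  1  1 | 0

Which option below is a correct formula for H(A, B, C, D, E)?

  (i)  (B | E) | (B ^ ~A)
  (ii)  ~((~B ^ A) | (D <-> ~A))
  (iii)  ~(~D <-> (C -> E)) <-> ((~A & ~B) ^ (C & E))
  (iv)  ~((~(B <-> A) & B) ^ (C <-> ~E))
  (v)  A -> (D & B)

ii

(i) disagrees with H on (0,0,0,0,0) (formula → 1, table → 0); rule it out.
(iii) disagrees with H on (0,0,0,1,0) (formula → 1, table → 0); rule it out.
(iv) disagrees with H on (0,0,0,0,0) (formula → 1, table → 0); rule it out.
(v) disagrees with H on (0,0,0,0,0) (formula → 1, table → 0); rule it out.
(ii) is the remaining candidate, and it agrees with H on all 32 inputs.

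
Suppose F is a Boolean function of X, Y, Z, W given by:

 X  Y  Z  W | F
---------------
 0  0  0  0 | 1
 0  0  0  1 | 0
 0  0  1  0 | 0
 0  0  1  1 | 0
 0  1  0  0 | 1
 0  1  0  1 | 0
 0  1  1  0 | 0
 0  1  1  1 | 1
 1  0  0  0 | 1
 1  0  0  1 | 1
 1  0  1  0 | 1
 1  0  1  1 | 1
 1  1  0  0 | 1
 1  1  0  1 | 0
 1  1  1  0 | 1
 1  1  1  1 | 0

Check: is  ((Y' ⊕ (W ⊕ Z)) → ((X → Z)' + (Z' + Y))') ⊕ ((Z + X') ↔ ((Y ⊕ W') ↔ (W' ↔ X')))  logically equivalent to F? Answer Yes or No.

No

Test each input against both F and the formula:
  X=0, Y=0, Z=0, W=0: formula gives 1, F = 1 ✓
  X=0, Y=0, Z=0, W=1: formula gives 0, F = 0 ✓
  X=0, Y=0, Z=1, W=0: formula gives 0, F = 0 ✓
  X=0, Y=0, Z=1, W=1: formula gives 0, F = 0 ✓
  …
  X=1, Y=0, Z=0, W=1: formula gives 0, but F = 1 ✗
Since they disagree at (1,0,0,1), the expression is not a correct formula for F.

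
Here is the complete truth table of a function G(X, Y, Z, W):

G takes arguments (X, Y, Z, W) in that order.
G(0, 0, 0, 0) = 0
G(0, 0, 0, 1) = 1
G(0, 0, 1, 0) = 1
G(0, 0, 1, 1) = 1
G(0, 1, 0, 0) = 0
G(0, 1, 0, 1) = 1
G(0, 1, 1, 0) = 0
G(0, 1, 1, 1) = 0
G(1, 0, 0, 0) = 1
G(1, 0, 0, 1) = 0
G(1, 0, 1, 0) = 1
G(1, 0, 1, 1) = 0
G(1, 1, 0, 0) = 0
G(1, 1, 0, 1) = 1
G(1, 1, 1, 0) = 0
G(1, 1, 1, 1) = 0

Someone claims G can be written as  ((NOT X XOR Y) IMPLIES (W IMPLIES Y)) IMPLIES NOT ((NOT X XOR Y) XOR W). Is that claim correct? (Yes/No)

No

Check the formula against G row by row:
  X=0, Y=0, Z=0, W=0: formula gives 0, G = 0 ✓
  X=0, Y=0, Z=0, W=1: formula gives 1, G = 1 ✓
  X=0, Y=0, Z=1, W=0: formula gives 0, but G = 1 ✗
Row (0,0,1,0) is a counterexample, so the formula is not equivalent to G.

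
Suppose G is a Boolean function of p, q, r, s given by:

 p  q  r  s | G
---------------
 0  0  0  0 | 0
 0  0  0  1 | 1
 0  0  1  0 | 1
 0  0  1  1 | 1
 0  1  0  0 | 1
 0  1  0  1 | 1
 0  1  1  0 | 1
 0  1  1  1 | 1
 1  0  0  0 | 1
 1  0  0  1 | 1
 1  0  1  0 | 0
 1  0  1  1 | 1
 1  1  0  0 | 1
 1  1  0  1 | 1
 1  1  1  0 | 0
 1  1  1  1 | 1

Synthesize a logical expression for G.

G(p, q, r, s) = NOT (((((NOT p AND NOT q) AND NOT r) AND NOT s) OR (((p AND NOT q) AND r) AND NOT s)) OR (((p AND q) AND r) AND NOT s))

The 0-rows are (0,0,0,0), (1,0,1,0), (1,1,1,0). Take each as a conjunction (¬p·¬q·¬r·¬s, p·¬q·r·¬s, p·q·r·¬s), form their disjunction, and complement — that gives a formula that is 1 everywhere G is.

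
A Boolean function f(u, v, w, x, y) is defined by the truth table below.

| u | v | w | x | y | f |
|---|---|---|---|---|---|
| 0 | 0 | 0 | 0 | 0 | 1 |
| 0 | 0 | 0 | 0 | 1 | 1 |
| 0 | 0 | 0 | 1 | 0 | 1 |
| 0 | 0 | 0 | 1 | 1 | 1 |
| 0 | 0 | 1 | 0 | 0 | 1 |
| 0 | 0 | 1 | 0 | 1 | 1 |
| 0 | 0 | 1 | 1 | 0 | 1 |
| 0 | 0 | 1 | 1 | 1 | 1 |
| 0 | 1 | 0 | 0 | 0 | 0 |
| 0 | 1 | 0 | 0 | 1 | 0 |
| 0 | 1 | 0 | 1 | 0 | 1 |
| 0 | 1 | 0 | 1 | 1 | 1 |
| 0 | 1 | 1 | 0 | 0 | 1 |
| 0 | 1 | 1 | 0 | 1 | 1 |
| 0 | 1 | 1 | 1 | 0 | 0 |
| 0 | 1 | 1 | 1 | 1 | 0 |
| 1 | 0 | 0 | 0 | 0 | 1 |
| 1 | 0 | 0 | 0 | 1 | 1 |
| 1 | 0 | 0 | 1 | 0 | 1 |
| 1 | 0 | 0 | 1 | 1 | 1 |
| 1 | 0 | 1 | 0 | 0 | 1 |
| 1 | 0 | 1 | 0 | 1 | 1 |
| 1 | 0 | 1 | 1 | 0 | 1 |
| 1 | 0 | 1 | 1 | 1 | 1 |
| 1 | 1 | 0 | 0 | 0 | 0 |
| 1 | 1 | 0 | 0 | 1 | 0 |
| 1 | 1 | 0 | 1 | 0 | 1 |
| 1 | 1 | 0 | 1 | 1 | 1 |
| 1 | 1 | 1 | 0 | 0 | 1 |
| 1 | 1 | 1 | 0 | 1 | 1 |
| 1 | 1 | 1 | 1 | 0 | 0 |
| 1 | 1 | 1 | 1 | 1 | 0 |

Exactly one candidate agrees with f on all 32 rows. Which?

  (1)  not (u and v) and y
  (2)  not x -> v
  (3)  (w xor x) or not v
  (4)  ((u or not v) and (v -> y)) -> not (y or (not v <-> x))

3

(1) disagrees with f on (0,0,0,0,0) (formula → 0, table → 1); rule it out.
(2) disagrees with f on (0,0,0,0,0) (formula → 0, table → 1); rule it out.
(4) disagrees with f on (0,0,0,0,1) (formula → 0, table → 1); rule it out.
Only (3) survives; checking it on all 32 rows confirms it matches f.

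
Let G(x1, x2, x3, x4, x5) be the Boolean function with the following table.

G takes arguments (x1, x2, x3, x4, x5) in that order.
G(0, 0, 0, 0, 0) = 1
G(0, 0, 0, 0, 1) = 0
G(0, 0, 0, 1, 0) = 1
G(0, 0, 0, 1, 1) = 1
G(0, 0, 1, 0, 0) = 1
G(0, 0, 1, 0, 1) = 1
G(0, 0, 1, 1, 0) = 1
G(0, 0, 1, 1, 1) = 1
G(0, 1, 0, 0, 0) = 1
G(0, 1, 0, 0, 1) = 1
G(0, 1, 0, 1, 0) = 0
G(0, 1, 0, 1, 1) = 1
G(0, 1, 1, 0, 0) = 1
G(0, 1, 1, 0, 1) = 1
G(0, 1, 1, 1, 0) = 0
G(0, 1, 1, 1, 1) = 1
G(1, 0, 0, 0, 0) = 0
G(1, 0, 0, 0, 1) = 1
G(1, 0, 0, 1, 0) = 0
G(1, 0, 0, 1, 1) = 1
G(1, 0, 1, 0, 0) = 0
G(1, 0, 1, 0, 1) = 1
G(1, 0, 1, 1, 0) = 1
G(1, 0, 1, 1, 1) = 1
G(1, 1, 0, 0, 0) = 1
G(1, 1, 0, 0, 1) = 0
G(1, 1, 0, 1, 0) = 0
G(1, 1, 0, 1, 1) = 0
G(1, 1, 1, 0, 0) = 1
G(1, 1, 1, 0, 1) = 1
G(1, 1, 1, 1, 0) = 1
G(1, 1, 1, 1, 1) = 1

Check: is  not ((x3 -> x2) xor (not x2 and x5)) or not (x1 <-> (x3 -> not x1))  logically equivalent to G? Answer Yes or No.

No

Test each input against both G and the formula:
  x1=0, x2=0, x3=0, x4=0, x5=0: formula gives 1, G = 1 ✓
  x1=0, x2=0, x3=0, x4=0, x5=1: formula gives 1, but G = 0 ✗
Since they disagree at (0,0,0,0,1), the expression is not a correct formula for G.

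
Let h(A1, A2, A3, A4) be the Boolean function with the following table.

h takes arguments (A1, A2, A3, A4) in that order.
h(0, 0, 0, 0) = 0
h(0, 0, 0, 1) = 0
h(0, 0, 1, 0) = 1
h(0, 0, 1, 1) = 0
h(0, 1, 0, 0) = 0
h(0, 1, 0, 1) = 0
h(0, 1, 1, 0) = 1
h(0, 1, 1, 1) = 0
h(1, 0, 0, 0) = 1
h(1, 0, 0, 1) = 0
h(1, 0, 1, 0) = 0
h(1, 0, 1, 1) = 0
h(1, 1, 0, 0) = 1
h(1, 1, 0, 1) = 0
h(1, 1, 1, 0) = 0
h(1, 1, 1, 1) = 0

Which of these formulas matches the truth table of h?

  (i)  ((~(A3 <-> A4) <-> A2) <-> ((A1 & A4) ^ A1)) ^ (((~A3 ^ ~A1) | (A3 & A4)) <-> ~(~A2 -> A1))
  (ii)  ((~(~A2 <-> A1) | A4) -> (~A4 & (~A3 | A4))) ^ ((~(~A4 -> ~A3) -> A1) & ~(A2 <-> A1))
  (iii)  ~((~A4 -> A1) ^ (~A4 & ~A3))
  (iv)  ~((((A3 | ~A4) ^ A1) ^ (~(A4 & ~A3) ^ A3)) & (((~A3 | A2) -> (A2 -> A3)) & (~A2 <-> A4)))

(i) fails at (0,0,0,1): the formula yields 1, h is 0.
(ii) fails at (0,0,0,0): the formula yields 1, h is 0.
(iv) fails at (0,0,0,0): the formula yields 1, h is 0.
That leaves (iii). Evaluating it on every row reproduces the table of h exactly.

iii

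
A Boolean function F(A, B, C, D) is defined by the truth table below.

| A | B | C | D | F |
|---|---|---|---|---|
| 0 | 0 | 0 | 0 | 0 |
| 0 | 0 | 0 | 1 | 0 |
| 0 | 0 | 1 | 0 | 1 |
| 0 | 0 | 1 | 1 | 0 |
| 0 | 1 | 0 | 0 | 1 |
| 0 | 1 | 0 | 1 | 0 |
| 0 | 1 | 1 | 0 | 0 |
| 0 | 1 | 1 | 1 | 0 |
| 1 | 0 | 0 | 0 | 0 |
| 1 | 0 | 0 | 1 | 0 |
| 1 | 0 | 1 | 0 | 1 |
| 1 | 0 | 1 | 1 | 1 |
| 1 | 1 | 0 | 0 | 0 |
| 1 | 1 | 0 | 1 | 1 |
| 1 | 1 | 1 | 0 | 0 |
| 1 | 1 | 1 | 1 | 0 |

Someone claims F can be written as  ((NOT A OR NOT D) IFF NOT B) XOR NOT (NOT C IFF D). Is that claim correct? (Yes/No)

Check the formula against F row by row:
  A=0, B=0, C=0, D=0: formula gives 0, F = 0 ✓
  A=0, B=0, C=0, D=1: formula gives 1, but F = 0 ✗
Since they disagree at (0,0,0,1), the expression is not a correct formula for F.

No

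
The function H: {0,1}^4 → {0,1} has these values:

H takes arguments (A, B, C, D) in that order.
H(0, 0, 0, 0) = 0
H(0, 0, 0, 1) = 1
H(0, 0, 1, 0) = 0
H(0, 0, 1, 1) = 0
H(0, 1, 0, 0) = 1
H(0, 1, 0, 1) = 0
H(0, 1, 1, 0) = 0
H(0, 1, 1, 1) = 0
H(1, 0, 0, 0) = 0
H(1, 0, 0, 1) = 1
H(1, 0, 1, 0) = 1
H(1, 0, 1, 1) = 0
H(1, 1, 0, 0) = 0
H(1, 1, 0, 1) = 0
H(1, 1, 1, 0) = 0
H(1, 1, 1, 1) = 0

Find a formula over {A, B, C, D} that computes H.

H=1 on 4 inputs: (0,0,0,1), (0,1,0,0), (1,0,0,1), (1,0,1,0). Reading each as a conjunction of literals (¬A·¬B·¬C·D, ¬A·B·¬C·¬D, A·¬B·¬C·D, A·¬B·C·¬D) and taking the OR gives the canonical DNF.

H(A, B, C, D) = (((((~A & ~B) & ~C) & D) | (((~A & B) & ~C) & ~D)) | (((A & ~B) & ~C) & D)) | (((A & ~B) & C) & ~D)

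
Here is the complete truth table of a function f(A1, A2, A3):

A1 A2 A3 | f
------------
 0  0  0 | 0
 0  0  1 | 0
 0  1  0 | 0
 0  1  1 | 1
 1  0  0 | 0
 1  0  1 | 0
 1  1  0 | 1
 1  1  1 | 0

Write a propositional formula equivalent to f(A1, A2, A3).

f(A1, A2, A3) = ((not A1 and A2) and A3) or ((A1 and A2) and not A3)

Collect the rows where f=1 — (0,1,1), (1,1,0) — and write one minterm per row: ¬A1·A2·A3, A1·A2·¬A3. Their union (logical OR) reproduces the table exactly.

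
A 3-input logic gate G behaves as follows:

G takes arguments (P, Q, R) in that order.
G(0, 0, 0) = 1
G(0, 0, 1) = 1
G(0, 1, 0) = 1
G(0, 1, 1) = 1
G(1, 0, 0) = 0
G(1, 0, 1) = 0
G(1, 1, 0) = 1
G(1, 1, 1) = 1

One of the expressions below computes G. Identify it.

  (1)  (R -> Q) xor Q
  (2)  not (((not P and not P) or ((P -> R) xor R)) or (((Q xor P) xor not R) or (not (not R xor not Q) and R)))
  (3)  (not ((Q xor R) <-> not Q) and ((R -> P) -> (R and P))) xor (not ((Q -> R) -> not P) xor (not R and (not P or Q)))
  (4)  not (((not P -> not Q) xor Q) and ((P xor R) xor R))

4

(1): at (0,0,1) it gives 0, but G = 1 — eliminated.
(2): at (0,0,0) it gives 0, but G = 1 — eliminated.
(3): at (0,0,1) it gives 0, but G = 1 — eliminated.
That leaves (4). Evaluating it on every row reproduces the table of G exactly.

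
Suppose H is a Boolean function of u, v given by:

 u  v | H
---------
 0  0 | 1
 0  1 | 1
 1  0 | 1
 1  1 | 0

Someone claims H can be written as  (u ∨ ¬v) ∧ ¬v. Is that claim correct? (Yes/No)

Test each input against both H and the formula:
  u=0, v=0: formula gives 1, H = 1 ✓
  u=0, v=1: formula gives 0, but H = 1 ✗
Since they disagree at (0,1), the expression is not a correct formula for H.

No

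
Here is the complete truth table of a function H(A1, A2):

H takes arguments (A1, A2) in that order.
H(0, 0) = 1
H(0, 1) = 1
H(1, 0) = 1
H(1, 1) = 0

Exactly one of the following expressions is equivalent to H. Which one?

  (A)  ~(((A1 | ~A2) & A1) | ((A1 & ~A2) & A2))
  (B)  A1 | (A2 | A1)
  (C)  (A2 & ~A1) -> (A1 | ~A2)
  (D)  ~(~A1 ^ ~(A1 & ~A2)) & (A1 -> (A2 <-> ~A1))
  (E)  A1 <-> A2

(A): at (1,0) it gives 0, but H = 1 — eliminated.
(B): at (0,0) it gives 0, but H = 1 — eliminated.
(C): at (0,1) it gives 0, but H = 1 — eliminated.
(E): at (0,1) it gives 0, but H = 1 — eliminated.
That leaves (D). Evaluating it on every row reproduces the table of H exactly.

D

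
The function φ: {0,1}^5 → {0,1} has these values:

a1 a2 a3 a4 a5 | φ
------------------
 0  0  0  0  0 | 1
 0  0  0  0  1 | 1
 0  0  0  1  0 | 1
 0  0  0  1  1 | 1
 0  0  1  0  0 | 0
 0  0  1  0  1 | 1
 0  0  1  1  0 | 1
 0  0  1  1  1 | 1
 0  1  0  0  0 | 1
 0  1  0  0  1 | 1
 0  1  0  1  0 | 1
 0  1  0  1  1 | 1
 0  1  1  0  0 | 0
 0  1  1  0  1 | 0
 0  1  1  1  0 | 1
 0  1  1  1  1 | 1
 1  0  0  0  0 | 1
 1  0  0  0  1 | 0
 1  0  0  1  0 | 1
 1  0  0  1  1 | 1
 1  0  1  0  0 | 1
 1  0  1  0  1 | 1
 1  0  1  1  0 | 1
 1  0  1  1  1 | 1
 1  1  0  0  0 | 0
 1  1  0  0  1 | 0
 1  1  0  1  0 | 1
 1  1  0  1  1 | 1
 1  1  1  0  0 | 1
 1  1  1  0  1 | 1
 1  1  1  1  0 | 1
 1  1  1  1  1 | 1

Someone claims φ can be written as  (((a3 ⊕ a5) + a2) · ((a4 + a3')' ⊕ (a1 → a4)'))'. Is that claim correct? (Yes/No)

Yes

Check the formula against φ row by row:
  a1=0, a2=0, a3=0, a4=0, a5=0: formula gives 1, φ = 1 ✓
  a1=0, a2=0, a3=0, a4=0, a5=1: formula gives 1, φ = 1 ✓
  a1=0, a2=0, a3=0, a4=1, a5=0: formula gives 1, φ = 1 ✓
  a1=0, a2=0, a3=0, a4=1, a5=1: formula gives 1, φ = 1 ✓
  …and likewise for the remaining 28 rows.
No disagreement on any input; they are logically equivalent.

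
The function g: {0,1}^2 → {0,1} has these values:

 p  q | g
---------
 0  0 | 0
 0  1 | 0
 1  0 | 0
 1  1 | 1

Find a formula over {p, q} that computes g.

The output is 1 only when every input is 1 — the AND of all inputs.

g(p, q) = p · q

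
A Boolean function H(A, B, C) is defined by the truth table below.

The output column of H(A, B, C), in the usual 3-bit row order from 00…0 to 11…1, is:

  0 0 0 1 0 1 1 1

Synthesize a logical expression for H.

H(A, B, C) = ((((¬A ∧ B) ∧ C) ∨ ((A ∧ ¬B) ∧ C)) ∨ ((A ∧ B) ∧ ¬C)) ∨ ((A ∧ B) ∧ C)

The 1-rows are (0,1,1), (1,0,1), (1,1,0), (1,1,1). Each contributes one minterm — ¬A·B·C; A·¬B·C; A·B·¬C; A·B·C — and their disjunction is a sum-of-products form of H.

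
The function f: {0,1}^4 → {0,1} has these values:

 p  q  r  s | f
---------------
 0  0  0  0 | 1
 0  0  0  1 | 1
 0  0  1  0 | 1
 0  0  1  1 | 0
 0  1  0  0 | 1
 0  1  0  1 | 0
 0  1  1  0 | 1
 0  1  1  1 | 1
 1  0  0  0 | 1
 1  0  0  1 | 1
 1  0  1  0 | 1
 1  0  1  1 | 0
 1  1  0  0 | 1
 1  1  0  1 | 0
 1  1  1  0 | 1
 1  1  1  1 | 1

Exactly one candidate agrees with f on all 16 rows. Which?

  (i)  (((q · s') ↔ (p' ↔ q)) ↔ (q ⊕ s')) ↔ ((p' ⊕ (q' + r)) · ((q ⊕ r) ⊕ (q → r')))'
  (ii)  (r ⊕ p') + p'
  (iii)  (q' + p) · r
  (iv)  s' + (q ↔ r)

iv

(i) fails at (0,0,0,1): the formula yields 0, f is 1.
(ii) fails at (0,0,1,1): the formula yields 1, f is 0.
(iii) fails at (0,0,0,0): the formula yields 0, f is 1.
Only (iv) survives; checking it on all 16 rows confirms it matches f.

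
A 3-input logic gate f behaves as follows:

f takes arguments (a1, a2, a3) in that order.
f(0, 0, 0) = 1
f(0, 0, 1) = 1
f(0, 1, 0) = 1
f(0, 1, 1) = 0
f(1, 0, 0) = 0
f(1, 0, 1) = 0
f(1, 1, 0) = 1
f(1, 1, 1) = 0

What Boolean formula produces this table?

f(a1, a2, a3) = ((((not a1 and not a2) and not a3) or ((not a1 and not a2) and a3)) or ((not a1 and a2) and not a3)) or ((a1 and a2) and not a3)

f=1 on 4 inputs: (0,0,0), (0,0,1), (0,1,0), (1,1,0). Reading each as a conjunction of literals (¬a1·¬a2·¬a3, ¬a1·¬a2·a3, ¬a1·a2·¬a3, a1·a2·¬a3) and taking the OR gives the canonical DNF.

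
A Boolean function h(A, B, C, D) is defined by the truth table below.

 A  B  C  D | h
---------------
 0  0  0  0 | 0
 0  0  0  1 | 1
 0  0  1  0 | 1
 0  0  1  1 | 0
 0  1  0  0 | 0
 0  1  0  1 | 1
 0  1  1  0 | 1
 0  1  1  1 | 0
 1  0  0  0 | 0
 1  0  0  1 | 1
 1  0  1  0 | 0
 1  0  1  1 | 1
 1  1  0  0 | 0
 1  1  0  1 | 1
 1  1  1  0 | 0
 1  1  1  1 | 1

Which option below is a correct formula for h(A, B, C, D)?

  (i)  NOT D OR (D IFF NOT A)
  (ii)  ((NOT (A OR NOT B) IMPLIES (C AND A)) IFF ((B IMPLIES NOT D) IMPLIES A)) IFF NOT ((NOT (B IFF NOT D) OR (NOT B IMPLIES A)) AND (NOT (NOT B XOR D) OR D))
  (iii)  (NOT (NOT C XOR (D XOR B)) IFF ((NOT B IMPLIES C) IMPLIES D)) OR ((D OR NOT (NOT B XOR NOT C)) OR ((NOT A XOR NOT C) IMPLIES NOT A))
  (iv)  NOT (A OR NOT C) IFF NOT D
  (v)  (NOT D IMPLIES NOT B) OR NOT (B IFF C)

iv

(i): at (0,0,0,0) it gives 1, but h = 0 — eliminated.
(ii): at (0,0,0,1) it gives 0, but h = 1 — eliminated.
(iii): at (0,0,0,0) it gives 1, but h = 0 — eliminated.
(v): at (0,0,0,0) it gives 1, but h = 0 — eliminated.
Only (iv) survives; checking it on all 16 rows confirms it matches h.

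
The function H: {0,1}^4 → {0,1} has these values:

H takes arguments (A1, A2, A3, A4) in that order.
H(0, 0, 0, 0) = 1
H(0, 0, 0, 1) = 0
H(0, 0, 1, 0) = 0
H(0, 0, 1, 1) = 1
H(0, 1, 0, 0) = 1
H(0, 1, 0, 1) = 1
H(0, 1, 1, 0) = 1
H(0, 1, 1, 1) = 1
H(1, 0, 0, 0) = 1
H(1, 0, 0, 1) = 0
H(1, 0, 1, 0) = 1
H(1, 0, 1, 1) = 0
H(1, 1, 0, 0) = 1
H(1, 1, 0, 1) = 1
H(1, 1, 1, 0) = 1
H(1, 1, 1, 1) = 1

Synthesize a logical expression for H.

H(A1, A2, A3, A4) = NOT ((((((NOT A1 AND NOT A2) AND NOT A3) AND A4) OR (((NOT A1 AND NOT A2) AND A3) AND NOT A4)) OR (((A1 AND NOT A2) AND NOT A3) AND A4)) OR (((A1 AND NOT A2) AND A3) AND A4))

The 0-rows are (0,0,0,1), (0,0,1,0), (1,0,0,1), (1,0,1,1). Take each as a conjunction (¬A1·¬A2·¬A3·A4, ¬A1·¬A2·A3·¬A4, A1·¬A2·¬A3·A4, A1·¬A2·A3·A4), form their disjunction, and complement — that gives a formula that is 1 everywhere H is.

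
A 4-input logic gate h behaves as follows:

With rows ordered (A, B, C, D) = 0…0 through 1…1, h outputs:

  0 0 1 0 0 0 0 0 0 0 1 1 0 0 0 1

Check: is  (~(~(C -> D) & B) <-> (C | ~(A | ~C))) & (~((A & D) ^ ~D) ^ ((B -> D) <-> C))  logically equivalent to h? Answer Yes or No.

Check the formula against h row by row:
  A=0, B=0, C=0, D=0: formula gives 0, h = 0 ✓
  A=0, B=0, C=0, D=1: formula gives 0, h = 0 ✓
  A=0, B=0, C=1, D=0: formula gives 1, h = 1 ✓
  A=0, B=0, C=1, D=1: formula gives 0, h = 0 ✓
  …and likewise for the remaining 12 rows.
No disagreement on any input; they are logically equivalent.

Yes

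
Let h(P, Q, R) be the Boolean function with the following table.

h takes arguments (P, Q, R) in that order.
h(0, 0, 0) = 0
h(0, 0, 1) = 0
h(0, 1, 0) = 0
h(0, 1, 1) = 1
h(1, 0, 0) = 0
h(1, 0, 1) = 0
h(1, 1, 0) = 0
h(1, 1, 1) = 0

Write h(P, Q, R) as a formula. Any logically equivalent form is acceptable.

h(P, Q, R) = (NOT P AND Q) AND R

h is 1 on exactly one input, (0,1,1), whose minterm is ¬P·Q·R. So h is just that conjunction.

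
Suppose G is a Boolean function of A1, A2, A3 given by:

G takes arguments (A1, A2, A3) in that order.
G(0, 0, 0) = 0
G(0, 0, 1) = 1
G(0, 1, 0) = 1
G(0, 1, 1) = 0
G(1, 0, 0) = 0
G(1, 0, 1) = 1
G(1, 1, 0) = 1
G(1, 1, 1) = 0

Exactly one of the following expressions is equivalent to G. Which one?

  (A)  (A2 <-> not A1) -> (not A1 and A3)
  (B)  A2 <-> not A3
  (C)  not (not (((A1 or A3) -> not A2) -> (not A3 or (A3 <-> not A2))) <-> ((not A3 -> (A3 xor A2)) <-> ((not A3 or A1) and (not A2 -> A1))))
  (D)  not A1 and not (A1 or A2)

B

(A) fails at (0,0,0): the formula yields 1, G is 0.
(C) fails at (0,0,0): the formula yields 1, G is 0.
(D) fails at (0,0,0): the formula yields 1, G is 0.
Only (B) survives; checking it on all 8 rows confirms it matches G.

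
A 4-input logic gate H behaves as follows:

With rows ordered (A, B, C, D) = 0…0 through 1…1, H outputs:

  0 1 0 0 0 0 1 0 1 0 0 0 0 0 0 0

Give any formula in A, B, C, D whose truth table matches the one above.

The 1-rows are (0,0,0,1), (0,1,1,0), (1,0,0,0). Each contributes one minterm — ¬A·¬B·¬C·D; ¬A·B·C·¬D; A·¬B·¬C·¬D — and their disjunction is a sum-of-products form of H.

H(A, B, C, D) = ((((~A & ~B) & ~C) & D) | (((~A & B) & C) & ~D)) | (((A & ~B) & ~C) & ~D)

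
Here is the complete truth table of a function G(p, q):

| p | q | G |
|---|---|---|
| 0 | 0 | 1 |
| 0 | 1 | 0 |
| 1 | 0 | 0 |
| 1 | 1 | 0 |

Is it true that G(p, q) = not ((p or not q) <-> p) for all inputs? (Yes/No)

Test each input against both G and the formula:
  p=0, q=0: formula gives 1, G = 1 ✓
  p=0, q=1: formula gives 0, G = 0 ✓
  p=1, q=0: formula gives 0, G = 0 ✓
  p=1, q=1: formula gives 0, G = 0 ✓
Every row agrees, so the formula is equivalent.

Yes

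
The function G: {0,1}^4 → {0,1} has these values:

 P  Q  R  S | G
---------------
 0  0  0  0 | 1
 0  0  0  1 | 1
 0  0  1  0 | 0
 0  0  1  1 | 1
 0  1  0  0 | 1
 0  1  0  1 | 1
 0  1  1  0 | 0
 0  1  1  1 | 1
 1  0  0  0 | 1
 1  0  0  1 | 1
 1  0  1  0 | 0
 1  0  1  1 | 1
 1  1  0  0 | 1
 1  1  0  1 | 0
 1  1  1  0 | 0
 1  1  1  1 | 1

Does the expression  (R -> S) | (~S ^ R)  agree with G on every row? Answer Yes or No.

Test each input against both G and the formula:
  P=0, Q=0, R=0, S=0: formula gives 1, G = 1 ✓
  P=0, Q=0, R=0, S=1: formula gives 1, G = 1 ✓
  P=0, Q=0, R=1, S=0: formula gives 0, G = 0 ✓
  P=0, Q=0, R=1, S=1: formula gives 1, G = 1 ✓
  …
  P=1, Q=1, R=0, S=1: formula gives 1, but G = 0 ✗
Row (1,1,0,1) is a counterexample, so the formula is not equivalent to G.

No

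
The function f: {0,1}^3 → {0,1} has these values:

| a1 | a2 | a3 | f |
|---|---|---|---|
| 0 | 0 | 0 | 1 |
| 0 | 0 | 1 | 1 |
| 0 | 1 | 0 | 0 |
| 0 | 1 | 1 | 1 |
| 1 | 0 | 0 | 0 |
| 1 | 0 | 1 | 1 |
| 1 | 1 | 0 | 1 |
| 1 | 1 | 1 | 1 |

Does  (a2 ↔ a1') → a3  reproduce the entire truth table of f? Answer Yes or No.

Check the formula against f row by row:
  a1=0, a2=0, a3=0: formula gives 1, f = 1 ✓
  a1=0, a2=0, a3=1: formula gives 1, f = 1 ✓
  a1=0, a2=1, a3=0: formula gives 0, f = 0 ✓
  a1=0, a2=1, a3=1: formula gives 1, f = 1 ✓
  a1=1, a2=0, a3=0: formula gives 0, f = 0 ✓
  … (the remaining 3 rows also agree.)
Every row agrees, so the formula is equivalent.

Yes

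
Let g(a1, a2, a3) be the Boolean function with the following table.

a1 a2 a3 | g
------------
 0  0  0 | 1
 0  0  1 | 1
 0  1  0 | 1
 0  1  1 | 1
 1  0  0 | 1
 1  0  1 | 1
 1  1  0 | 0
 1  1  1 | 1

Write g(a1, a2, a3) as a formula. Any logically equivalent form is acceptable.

Only row (1,1,0) gives 0. So g is 1 everywhere except there — the complement of the minterm a1·a2·¬a3.

g(a1, a2, a3) = ¬((a1 ∧ a2) ∧ ¬a3)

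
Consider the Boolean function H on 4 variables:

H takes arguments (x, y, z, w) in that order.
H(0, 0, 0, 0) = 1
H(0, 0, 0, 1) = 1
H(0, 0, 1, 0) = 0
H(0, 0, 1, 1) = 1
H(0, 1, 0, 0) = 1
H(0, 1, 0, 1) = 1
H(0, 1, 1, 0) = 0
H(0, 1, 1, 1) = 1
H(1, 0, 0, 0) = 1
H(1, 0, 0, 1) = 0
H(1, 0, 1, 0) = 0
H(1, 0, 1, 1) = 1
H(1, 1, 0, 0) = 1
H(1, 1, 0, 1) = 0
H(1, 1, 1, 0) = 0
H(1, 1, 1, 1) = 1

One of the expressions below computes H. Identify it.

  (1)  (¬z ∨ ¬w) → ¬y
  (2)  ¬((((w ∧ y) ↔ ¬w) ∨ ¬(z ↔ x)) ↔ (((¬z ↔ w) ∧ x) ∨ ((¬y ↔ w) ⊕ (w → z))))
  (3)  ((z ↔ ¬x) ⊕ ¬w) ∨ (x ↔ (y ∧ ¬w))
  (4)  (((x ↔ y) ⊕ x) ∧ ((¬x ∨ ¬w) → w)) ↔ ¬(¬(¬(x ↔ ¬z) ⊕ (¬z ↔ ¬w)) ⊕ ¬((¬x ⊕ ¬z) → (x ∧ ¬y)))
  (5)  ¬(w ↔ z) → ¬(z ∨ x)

(1): at (0,0,1,0) it gives 1, but H = 0 — eliminated.
(2): at (0,0,0,1) it gives 0, but H = 1 — eliminated.
(3): at (0,0,1,0) it gives 1, but H = 0 — eliminated.
(4): at (0,0,1,1) it gives 0, but H = 1 — eliminated.
Only (5) survives; checking it on all 16 rows confirms it matches H.

5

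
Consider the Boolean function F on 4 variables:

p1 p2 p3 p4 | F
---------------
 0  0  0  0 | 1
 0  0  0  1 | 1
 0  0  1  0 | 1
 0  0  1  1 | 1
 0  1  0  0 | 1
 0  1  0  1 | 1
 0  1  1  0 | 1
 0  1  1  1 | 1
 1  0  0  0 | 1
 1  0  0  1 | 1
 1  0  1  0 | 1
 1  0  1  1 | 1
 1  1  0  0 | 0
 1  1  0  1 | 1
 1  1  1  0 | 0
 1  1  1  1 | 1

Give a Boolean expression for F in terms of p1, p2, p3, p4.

F is 0 on only 2 rows — (1,1,0,0), (1,1,1,0). Writing each as a minterm (p1·p2·¬p3·¬p4, p1·p2·p3·¬p4) and OR-ing them characterizes exactly where F=0, so F is the negation of that disjunction.

F(p1, p2, p3, p4) = ~((((p1 & p2) & ~p3) & ~p4) | (((p1 & p2) & p3) & ~p4))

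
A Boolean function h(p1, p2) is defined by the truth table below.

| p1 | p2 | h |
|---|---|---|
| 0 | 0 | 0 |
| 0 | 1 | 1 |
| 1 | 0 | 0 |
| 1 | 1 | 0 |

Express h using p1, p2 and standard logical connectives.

1 only at (0,1): NOT p1 AND p2.

h(p1, p2) = ~p1 & p2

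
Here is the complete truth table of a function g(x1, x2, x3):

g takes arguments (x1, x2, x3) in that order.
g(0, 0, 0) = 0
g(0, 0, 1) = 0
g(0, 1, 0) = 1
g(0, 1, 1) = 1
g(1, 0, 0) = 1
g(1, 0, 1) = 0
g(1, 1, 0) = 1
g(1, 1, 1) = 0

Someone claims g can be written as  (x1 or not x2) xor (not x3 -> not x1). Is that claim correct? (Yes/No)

Yes

Check the formula against g row by row:
  x1=0, x2=0, x3=0: formula gives 0, g = 0 ✓
  x1=0, x2=0, x3=1: formula gives 0, g = 0 ✓
  x1=0, x2=1, x3=0: formula gives 1, g = 1 ✓
  x1=0, x2=1, x3=1: formula gives 1, g = 1 ✓
  x1=1, x2=0, x3=0: formula gives 1, g = 1 ✓
  …and likewise for the remaining 3 rows.
No disagreement on any input; they are logically equivalent.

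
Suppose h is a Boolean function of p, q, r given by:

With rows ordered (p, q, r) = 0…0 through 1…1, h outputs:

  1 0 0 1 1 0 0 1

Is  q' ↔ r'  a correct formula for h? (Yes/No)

Yes

Evaluate q' ↔ r' on each row and compare to h:
  p=0, q=0, r=0: formula gives 1, h = 1 ✓
  p=0, q=0, r=1: formula gives 0, h = 0 ✓
  p=0, q=1, r=0: formula gives 0, h = 0 ✓
  p=0, q=1, r=1: formula gives 1, h = 1 ✓
  p=1, q=0, r=0: formula gives 1, h = 1 ✓
  … (the remaining 3 rows also agree.)
No disagreement on any input; they are logically equivalent.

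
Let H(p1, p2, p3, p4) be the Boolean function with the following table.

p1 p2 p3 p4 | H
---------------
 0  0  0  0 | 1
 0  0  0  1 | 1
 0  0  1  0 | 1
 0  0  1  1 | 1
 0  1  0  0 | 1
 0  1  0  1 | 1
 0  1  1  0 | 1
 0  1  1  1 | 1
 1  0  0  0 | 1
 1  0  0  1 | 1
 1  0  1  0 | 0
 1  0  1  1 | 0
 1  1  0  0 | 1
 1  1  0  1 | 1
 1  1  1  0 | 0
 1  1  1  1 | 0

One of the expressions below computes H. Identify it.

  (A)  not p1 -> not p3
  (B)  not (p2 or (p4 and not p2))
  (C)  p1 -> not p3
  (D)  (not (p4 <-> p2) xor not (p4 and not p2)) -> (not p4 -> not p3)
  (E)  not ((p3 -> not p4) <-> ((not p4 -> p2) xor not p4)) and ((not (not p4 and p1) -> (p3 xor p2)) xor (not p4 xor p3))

C

(A) fails at (0,0,1,0): the formula yields 0, H is 1.
(B) fails at (0,0,0,1): the formula yields 0, H is 1.
(D) fails at (0,0,1,0): the formula yields 0, H is 1.
(E) fails at (0,0,0,0): the formula yields 0, H is 1.
(C) is the remaining candidate, and it agrees with H on all 16 inputs.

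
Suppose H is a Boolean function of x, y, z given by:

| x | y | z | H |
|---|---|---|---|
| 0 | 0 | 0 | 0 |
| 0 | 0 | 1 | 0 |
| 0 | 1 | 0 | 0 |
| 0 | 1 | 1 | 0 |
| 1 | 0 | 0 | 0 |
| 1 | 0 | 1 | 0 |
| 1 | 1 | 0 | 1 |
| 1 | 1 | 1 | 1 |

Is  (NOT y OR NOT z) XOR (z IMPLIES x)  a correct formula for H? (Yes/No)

Evaluate (NOT y OR NOT z) XOR (z IMPLIES x) on each row and compare to H:
  x=0, y=0, z=0: formula gives 0, H = 0 ✓
  x=0, y=0, z=1: formula gives 1, but H = 0 ✗
A single disagreement suffices: at (0,0,1) they differ, so the formula does not compute H.

No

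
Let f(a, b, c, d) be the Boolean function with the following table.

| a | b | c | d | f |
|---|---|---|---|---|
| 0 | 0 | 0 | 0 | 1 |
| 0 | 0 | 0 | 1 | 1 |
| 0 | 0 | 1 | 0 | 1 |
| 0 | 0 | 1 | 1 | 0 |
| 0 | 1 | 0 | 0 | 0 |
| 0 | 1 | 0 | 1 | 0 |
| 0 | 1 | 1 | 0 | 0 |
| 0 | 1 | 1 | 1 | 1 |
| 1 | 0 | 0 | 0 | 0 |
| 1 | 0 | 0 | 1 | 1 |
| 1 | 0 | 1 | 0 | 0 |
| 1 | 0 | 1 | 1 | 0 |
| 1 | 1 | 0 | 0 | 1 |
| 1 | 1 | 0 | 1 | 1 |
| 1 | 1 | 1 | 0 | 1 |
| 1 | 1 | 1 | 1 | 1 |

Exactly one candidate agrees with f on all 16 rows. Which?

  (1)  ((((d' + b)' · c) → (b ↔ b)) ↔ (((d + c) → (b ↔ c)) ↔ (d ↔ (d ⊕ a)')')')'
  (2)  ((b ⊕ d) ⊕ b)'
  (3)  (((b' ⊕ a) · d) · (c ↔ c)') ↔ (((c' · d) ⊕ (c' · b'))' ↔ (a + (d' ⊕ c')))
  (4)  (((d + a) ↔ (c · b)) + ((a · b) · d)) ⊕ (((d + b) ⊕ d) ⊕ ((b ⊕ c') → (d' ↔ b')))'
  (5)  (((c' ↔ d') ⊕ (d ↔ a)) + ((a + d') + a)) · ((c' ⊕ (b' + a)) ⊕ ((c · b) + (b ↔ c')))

4

(1) disagrees with f on (0,0,1,0) (formula → 0, table → 1); rule it out.
(2) disagrees with f on (0,0,0,1) (formula → 0, table → 1); rule it out.
(3) disagrees with f on (0,0,0,0) (formula → 0, table → 1); rule it out.
(5) disagrees with f on (0,0,0,0) (formula → 0, table → 1); rule it out.
Only (4) survives; checking it on all 16 rows confirms it matches f.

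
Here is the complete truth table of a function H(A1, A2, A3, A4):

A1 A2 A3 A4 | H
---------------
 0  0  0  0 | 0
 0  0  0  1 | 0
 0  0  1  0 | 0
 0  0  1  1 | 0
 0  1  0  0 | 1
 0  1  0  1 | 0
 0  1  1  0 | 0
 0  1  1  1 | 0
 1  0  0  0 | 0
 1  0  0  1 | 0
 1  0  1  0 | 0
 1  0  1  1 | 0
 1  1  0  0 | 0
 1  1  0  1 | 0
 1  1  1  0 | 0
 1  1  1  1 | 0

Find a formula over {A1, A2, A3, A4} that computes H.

H is 1 on exactly one input, (0,1,0,0), whose minterm is ¬A1·A2·¬A3·¬A4. So H is just that conjunction.

H(A1, A2, A3, A4) = ((not A1 and A2) and not A3) and not A4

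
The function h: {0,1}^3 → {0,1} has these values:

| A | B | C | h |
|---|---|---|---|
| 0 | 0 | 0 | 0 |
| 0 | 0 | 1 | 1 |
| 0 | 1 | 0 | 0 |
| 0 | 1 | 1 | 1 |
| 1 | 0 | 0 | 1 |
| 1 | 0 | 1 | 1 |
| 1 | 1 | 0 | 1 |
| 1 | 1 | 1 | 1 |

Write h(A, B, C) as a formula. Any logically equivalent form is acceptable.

There are just 2 zero rows: (0,0,0), (0,1,0). Their minterms are ¬A·¬B·¬C, ¬A·B·¬C; the OR of those covers precisely the 0-outputs, and negating it yields h.

h(A, B, C) = ~(((~A & ~B) & ~C) | ((~A & B) & ~C))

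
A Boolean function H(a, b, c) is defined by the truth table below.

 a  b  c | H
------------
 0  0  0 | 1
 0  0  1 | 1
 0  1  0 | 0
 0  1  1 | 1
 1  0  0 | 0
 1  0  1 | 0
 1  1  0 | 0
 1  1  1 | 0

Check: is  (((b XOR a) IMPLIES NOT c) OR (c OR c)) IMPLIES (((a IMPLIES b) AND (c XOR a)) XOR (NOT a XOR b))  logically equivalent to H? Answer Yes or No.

No

Evaluate (((b XOR a) IMPLIES NOT c) OR (c OR c)) IMPLIES (((a IMPLIES b) AND (c XOR a)) XOR (NOT a XOR b)) on each row and compare to H:
  a=0, b=0, c=0: formula gives 1, H = 1 ✓
  a=0, b=0, c=1: formula gives 0, but H = 1 ✗
Since they disagree at (0,0,1), the expression is not a correct formula for H.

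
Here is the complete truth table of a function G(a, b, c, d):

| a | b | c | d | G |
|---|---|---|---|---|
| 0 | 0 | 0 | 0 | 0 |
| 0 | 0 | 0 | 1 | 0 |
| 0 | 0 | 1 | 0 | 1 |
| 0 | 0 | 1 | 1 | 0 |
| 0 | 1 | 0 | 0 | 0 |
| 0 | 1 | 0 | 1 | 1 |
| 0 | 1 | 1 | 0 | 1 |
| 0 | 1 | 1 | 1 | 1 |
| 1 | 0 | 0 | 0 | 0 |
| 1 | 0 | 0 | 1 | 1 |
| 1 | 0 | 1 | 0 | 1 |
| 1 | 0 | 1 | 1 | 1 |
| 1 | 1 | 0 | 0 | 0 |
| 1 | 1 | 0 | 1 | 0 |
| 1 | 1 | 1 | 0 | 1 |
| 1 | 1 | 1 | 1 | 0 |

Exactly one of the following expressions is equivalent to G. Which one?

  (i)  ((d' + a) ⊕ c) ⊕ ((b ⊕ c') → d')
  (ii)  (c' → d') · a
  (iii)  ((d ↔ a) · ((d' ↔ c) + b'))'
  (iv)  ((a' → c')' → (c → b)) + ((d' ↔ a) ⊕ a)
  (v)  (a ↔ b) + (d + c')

(ii) disagrees with G on (0,0,1,0) (formula → 0, table → 1); rule it out.
(iii) disagrees with G on (0,0,0,1) (formula → 1, table → 0); rule it out.
(iv) disagrees with G on (0,0,0,0) (formula → 1, table → 0); rule it out.
(v) disagrees with G on (0,0,0,0) (formula → 1, table → 0); rule it out.
That leaves (i). Evaluating it on every row reproduces the table of G exactly.

i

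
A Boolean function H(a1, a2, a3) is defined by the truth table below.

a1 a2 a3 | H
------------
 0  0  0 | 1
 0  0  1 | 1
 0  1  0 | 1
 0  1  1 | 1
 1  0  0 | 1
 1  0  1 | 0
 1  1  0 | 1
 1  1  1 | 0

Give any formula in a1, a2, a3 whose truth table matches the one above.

H(a1, a2, a3) = ~(((a1 & ~a2) & a3) | ((a1 & a2) & a3))

There are just 2 zero rows: (1,0,1), (1,1,1). Their minterms are a1·¬a2·a3, a1·a2·a3; the OR of those covers precisely the 0-outputs, and negating it yields H.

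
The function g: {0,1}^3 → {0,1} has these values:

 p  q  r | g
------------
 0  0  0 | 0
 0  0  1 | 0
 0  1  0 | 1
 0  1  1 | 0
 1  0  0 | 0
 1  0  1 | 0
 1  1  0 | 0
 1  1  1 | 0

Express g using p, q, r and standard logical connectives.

g(p, q, r) = (~p & q) & ~r

Only row (0,1,0) gives 1. That row's minterm ¬p·q·¬r is g directly.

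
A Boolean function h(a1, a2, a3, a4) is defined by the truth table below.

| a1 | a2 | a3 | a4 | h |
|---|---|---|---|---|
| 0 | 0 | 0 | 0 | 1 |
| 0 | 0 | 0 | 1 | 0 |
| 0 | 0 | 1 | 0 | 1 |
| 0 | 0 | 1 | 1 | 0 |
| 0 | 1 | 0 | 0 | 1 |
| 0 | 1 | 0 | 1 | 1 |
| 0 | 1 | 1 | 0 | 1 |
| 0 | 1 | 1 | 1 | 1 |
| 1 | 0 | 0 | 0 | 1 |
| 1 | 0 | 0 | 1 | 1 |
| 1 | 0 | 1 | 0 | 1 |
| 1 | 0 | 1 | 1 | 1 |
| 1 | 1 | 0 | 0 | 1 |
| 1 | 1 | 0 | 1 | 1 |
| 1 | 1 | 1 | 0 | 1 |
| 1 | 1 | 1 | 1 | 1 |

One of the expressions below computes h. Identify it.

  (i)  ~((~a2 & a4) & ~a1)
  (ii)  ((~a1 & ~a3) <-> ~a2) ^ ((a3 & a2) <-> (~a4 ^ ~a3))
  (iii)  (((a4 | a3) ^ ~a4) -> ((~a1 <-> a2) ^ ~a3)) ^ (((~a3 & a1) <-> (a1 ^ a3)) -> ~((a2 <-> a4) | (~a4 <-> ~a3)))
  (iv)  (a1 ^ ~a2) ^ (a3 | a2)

(ii) disagrees with h on (0,0,0,0) (formula → 0, table → 1); rule it out.
(iii) disagrees with h on (0,0,1,0) (formula → 0, table → 1); rule it out.
(iv) disagrees with h on (0,0,0,1) (formula → 1, table → 0); rule it out.
Only (i) survives; checking it on all 16 rows confirms it matches h.

i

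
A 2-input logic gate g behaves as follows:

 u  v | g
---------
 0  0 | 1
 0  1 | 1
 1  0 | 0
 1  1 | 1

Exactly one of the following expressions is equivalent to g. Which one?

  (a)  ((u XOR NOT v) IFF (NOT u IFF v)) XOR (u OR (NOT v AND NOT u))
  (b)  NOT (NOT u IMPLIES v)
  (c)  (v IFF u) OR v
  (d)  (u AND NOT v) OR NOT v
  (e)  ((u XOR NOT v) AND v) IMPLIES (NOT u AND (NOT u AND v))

(a): at (0,1) it gives 0, but g = 1 — eliminated.
(b): at (0,1) it gives 0, but g = 1 — eliminated.
(d): at (0,1) it gives 0, but g = 1 — eliminated.
(e): at (1,0) it gives 1, but g = 0 — eliminated.
Only (c) survives; checking it on all 4 rows confirms it matches g.

c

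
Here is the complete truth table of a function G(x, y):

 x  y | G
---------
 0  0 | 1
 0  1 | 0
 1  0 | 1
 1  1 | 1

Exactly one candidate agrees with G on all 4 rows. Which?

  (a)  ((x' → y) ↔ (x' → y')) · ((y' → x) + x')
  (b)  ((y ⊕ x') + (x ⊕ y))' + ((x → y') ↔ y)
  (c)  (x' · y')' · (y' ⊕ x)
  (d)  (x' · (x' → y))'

(a) fails at (0,0): the formula yields 0, G is 1.
(b) fails at (0,0): the formula yields 0, G is 1.
(c) fails at (0,0): the formula yields 0, G is 1.
Only (d) survives; checking it on all 4 rows confirms it matches G.

d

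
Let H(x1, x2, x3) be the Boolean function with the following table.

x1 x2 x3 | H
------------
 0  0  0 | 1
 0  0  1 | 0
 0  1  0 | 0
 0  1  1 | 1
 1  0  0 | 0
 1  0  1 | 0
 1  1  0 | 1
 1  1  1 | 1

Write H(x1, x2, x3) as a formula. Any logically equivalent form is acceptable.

Collect the rows where H=1 — (0,0,0), (0,1,1), (1,1,0), (1,1,1) — and write one minterm per row: ¬x1·¬x2·¬x3, ¬x1·x2·x3, x1·x2·¬x3, x1·x2·x3. Their union (logical OR) reproduces the table exactly.

H(x1, x2, x3) = ((((NOT x1 AND NOT x2) AND NOT x3) OR ((NOT x1 AND x2) AND x3)) OR ((x1 AND x2) AND NOT x3)) OR ((x1 AND x2) AND x3)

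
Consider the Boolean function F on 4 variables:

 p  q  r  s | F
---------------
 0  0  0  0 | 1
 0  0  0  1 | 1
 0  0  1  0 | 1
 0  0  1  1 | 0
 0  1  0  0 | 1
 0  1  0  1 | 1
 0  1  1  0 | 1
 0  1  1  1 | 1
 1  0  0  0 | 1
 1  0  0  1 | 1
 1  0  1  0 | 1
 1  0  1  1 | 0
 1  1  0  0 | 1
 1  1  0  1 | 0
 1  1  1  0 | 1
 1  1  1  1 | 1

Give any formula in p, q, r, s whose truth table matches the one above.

F(p, q, r, s) = (((((p' · q') · r) · s) + (((p · q') · r) · s)) + (((p · q) · r') · s))'

F is 0 on only 3 rows — (0,0,1,1), (1,0,1,1), (1,1,0,1). Writing each as a minterm (¬p·¬q·r·s, p·¬q·r·s, p·q·¬r·s) and OR-ing them characterizes exactly where F=0, so F is the negation of that disjunction.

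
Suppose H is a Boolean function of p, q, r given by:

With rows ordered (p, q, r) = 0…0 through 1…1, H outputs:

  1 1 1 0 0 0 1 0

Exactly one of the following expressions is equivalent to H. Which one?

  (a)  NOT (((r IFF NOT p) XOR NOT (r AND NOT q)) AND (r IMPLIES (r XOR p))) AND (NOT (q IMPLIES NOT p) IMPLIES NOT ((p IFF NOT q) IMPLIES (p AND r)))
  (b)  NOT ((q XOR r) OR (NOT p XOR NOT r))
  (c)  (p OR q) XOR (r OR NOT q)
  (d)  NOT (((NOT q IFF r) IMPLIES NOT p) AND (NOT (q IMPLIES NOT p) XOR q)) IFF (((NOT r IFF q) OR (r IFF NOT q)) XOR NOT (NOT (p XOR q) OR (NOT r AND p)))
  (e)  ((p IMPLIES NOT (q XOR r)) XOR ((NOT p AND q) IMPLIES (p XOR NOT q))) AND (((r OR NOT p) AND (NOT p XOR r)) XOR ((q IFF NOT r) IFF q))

(a) fails at (0,0,0): the formula yields 0, H is 1.
(b) fails at (0,0,1): the formula yields 0, H is 1.
(d) fails at (0,0,0): the formula yields 0, H is 1.
(e) fails at (0,0,0): the formula yields 0, H is 1.
Only (c) survives; checking it on all 8 rows confirms it matches H.

c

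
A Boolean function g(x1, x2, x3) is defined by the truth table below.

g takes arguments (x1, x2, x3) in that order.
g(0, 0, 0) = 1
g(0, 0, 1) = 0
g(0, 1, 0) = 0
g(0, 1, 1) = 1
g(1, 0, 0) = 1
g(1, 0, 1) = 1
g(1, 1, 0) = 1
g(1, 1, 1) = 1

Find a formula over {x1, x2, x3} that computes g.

g(x1, x2, x3) = (((x1' · x2') · x3) + ((x1' · x2) · x3'))'

g is 0 on only 2 rows — (0,0,1), (0,1,0). Writing each as a minterm (¬x1·¬x2·x3, ¬x1·x2·¬x3) and OR-ing them characterizes exactly where g=0, so g is the negation of that disjunction.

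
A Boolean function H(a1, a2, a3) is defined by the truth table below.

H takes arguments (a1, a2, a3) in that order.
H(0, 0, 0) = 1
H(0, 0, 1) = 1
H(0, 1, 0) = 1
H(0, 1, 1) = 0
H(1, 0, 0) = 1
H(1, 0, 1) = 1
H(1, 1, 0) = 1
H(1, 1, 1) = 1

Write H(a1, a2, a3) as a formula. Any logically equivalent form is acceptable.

H is 0 on exactly one input, (0,1,1), whose minterm is ¬a1·a2·a3. So H is the negation of that single conjunction.

H(a1, a2, a3) = ((a1' · a2) · a3)'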